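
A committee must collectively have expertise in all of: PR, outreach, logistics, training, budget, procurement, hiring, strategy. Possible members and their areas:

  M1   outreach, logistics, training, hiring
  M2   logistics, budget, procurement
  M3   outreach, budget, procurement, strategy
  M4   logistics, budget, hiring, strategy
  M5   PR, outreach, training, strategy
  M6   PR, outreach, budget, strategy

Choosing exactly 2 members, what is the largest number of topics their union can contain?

Choosing M1, M3 covers {outreach, logistics, training, budget, procurement, hiring, strategy} — 7 topics.
No choice of 2 members does better; here PR is left uncovered.

7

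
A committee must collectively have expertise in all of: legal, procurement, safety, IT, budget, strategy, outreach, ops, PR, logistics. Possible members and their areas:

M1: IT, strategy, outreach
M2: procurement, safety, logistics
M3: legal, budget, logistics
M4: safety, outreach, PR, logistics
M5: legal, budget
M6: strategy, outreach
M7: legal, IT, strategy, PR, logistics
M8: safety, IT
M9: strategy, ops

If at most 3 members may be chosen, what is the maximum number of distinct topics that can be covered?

8

Choosing M1, M2, M3 covers {legal, procurement, safety, IT, budget, strategy, outreach, logistics} — 8 topics.
No choice of 3 members does better; here ops, PR are left uncovered.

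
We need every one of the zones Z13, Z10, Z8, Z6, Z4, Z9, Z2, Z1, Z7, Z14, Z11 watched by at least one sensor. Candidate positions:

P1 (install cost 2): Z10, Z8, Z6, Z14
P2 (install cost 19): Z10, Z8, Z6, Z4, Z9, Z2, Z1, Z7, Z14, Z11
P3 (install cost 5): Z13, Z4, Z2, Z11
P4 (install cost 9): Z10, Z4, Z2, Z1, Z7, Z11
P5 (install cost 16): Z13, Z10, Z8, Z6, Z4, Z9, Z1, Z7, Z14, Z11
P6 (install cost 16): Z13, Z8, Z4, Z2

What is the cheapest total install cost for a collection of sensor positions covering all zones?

21

P3, P5 cover every zone at install cost 5 + 16 = 21.
Any cover uses at least 2 sensor positions; among all covering selections none totals below 21.
Greedy by coverage-per-install cost would pick P1, P3, P4, P5 for 32 — worse than the optimum 21.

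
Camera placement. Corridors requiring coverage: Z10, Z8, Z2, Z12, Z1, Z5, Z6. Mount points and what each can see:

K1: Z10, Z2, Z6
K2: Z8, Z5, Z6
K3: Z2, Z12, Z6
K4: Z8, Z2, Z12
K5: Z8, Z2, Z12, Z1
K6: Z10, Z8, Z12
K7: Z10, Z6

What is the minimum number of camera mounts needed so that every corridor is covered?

K1, K2, K5 together cover {Z10, Z8, Z2, Z12, Z1, Z5, Z6} — every corridor.
No 2 of the 7 camera mounts cover everything (all 21 pairs fall short), so 3 is minimum.

3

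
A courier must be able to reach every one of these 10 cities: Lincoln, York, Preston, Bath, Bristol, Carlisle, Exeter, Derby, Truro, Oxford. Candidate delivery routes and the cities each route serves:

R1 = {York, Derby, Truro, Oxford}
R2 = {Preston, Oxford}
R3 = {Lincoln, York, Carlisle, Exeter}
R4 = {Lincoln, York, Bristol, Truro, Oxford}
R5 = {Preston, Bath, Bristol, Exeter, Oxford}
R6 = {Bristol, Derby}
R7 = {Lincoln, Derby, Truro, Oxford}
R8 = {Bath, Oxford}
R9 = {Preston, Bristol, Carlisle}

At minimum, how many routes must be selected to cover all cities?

3

R1, R3, R5 together cover {Lincoln, York, Preston, Bath, Bristol, Carlisle, Exeter, Derby, Truro, Oxford} — every city.
No 2 of the 9 routes cover everything (all 36 pairs fall short), so 3 is minimum.
Greedy (largest uncovered first) would take R4, R5, R1, R3 — 4 routes — but 3 suffice.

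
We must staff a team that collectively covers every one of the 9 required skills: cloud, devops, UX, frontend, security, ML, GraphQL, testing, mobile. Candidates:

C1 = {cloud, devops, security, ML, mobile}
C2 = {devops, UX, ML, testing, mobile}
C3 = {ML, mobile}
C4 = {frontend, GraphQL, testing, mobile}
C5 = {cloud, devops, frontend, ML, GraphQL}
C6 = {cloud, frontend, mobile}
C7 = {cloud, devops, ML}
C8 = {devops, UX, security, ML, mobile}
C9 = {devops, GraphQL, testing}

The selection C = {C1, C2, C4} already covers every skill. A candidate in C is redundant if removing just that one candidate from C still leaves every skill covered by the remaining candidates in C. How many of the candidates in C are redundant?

Drop C1: cloud, security uncovered — not redundant.
Drop C2: UX uncovered — not redundant.
Drop C4: frontend, GraphQL uncovered — not redundant.
None of the candidates in C is redundant.

0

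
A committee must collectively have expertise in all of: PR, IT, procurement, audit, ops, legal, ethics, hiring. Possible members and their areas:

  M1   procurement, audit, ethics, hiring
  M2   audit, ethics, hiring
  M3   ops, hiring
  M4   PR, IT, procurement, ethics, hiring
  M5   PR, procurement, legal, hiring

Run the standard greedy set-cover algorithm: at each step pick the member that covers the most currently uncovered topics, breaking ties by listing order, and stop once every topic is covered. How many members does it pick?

4

Pick 1: M4 covers 5 new topics (PR, IT, procurement, ethics, hiring).
Pick 2: M1 covers 1 new topics (audit).
Pick 3: M3 covers 1 new topics (ops).
Pick 4: M5 covers 1 new topics (legal).
Greedy uses 4 members.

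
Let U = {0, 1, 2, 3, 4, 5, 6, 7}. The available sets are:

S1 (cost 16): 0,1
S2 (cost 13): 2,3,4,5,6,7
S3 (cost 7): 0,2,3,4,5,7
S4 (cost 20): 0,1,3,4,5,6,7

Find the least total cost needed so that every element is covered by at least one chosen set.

S3, S4 cover every element at cost 7 + 20 = 27.
Any cover uses at least 2 sets; among all covering selections none totals below 27.

27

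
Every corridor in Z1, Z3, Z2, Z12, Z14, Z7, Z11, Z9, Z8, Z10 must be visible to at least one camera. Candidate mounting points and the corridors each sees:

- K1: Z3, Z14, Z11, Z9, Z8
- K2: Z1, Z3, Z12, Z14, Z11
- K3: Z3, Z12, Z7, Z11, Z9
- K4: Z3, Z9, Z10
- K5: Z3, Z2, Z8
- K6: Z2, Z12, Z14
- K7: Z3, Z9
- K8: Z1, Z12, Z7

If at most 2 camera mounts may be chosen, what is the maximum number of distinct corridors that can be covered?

8

Choosing K1, K8 covers {Z1, Z3, Z12, Z14, Z7, Z11, Z9, Z8} — 8 corridors.
No choice of 2 camera mounts does better; here Z2, Z10 are left uncovered.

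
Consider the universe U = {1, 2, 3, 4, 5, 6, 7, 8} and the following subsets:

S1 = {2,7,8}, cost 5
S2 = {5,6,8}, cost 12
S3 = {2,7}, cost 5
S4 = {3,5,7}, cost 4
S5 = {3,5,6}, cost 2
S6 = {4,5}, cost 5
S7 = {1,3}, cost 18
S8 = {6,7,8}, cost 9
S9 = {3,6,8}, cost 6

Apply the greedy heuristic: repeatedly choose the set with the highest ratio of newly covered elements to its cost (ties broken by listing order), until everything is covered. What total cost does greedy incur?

30

Pick 1: S5 adds 3 new (3, 5, 6) at cost 2 (ratio 3/2).
Pick 2: S1 adds 3 new (2, 7, 8) at cost 5 (ratio 3/5).
Pick 3: S6 adds 1 new (4) at cost 5 (ratio 1/5).
Pick 4: S7 adds 1 new (1) at cost 18 (ratio 1/18).
Greedy total cost: 2 + 5 + 5 + 18 = 30.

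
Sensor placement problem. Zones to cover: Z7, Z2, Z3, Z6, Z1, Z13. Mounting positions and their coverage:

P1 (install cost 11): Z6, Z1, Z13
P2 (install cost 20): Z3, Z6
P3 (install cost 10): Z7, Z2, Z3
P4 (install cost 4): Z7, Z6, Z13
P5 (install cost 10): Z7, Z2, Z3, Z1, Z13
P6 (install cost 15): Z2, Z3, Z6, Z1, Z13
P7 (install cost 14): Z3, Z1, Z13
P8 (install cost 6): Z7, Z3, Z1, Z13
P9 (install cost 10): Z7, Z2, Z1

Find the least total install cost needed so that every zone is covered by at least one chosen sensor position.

14

P4, P5 cover every zone at install cost 4 + 10 = 14.
Any cover uses at least 2 sensor positions; among all covering selections none totals below 14.
Greedy by coverage-per-install cost would pick P4, P8, P3 for 20 — worse than the optimum 14.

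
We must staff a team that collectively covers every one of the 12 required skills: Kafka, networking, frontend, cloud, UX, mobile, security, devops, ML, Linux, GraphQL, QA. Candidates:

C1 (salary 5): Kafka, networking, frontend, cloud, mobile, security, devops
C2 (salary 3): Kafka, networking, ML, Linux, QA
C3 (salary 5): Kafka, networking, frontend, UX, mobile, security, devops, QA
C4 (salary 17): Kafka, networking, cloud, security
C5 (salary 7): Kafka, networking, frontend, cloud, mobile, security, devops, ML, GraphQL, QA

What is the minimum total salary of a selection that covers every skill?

C2, C3, C5 cover every skill at salary 3 + 5 + 7 = 15.
Any cover uses at least 3 candidates; among all covering selections none totals below 15.

15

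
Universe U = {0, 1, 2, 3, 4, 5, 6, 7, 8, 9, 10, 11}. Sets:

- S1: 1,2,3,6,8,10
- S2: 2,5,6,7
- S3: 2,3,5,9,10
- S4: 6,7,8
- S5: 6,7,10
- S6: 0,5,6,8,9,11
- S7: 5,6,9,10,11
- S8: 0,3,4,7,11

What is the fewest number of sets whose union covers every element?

S1, S3, S8 together cover {0, 1, 2, 3, 4, 5, 6, 7, 8, 9, 10, 11} — every element.
No 2 of the 8 sets cover everything (all 28 pairs fall short), so 3 is minimum.

3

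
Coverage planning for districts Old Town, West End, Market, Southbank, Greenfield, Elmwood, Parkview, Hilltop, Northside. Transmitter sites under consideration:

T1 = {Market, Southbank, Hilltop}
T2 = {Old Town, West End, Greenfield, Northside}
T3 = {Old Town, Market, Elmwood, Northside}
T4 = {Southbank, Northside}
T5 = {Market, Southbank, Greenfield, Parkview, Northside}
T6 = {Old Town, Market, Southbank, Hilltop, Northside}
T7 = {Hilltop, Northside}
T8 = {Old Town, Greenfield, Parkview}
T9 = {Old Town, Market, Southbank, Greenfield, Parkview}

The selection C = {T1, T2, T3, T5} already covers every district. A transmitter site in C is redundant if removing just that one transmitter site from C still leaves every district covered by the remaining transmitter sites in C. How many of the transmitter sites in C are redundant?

0

Drop T1: Hilltop uncovered — not redundant.
Drop T2: West End uncovered — not redundant.
Drop T3: Elmwood uncovered — not redundant.
Drop T5: Parkview uncovered — not redundant.
None of the transmitter sites in C is redundant.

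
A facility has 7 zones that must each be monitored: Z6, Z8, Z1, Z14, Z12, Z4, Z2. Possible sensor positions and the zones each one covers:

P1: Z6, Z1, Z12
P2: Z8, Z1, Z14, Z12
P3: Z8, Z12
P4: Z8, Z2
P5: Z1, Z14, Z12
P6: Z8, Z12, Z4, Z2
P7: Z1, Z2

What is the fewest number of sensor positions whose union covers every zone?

3

P1, P2, P6 together cover {Z6, Z8, Z1, Z14, Z12, Z4, Z2} — every zone.
No 2 of the 7 sensor positions cover everything (all 21 pairs fall short), so 3 is minimum.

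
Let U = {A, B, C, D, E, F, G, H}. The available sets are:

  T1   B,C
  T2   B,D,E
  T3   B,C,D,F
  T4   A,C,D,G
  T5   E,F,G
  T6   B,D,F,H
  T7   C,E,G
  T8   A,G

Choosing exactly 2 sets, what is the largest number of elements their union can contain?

7

Choosing T4, T6 covers {A, B, C, D, F, G, H} — 7 elements.
No choice of 2 sets does better; here E is left uncovered.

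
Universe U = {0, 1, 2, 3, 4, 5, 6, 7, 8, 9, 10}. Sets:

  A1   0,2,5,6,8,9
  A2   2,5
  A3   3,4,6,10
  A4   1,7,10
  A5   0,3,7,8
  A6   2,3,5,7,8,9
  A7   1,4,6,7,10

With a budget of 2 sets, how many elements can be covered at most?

Choosing A1, A7 covers {0, 1, 2, 4, 5, 6, 7, 8, 9, 10} — 10 elements.
No choice of 2 sets does better; here 3 is left uncovered.

10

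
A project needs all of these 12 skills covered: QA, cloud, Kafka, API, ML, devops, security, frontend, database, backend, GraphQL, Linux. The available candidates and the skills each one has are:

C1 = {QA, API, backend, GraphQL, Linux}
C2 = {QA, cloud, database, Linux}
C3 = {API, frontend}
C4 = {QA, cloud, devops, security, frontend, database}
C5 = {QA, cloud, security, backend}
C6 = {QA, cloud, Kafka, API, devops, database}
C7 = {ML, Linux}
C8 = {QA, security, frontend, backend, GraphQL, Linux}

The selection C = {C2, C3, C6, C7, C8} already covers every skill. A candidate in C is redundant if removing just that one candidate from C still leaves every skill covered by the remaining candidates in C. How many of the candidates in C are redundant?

2

Drop C2: the rest still cover every skill — redundant.
Drop C3: the rest still cover every skill — redundant.
Drop C6: Kafka, devops uncovered — not redundant.
Drop C7: ML uncovered — not redundant.
Drop C8: security, backend, GraphQL uncovered — not redundant.
2 redundant: C2, C3.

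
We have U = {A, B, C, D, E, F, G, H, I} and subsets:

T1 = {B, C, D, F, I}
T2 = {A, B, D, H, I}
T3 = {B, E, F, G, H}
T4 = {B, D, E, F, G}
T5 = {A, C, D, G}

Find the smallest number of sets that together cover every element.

3

T1, T2, T3 together cover {A, B, C, D, E, F, G, H, I} — every element.
No 2 of the 5 sets cover everything (all 10 pairs fall short), so 3 is minimum.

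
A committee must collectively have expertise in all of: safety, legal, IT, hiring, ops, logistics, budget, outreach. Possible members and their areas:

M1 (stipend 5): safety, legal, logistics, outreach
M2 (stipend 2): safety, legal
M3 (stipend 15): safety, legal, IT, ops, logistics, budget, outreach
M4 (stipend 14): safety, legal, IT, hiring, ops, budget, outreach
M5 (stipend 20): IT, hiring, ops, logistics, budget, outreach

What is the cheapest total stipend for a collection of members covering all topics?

M1, M4 cover every topic at stipend 5 + 14 = 19.
Any cover uses at least 2 members; among all covering selections none totals below 19.
Greedy by coverage-per-stipend would pick M2, M1, M4 for 21 — worse than the optimum 19.

19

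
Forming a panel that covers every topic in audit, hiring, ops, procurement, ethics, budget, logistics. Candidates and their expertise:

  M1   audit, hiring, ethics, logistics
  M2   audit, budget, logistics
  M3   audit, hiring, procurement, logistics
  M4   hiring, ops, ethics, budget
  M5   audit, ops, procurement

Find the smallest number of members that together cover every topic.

2

M3, M4 together cover {audit, hiring, ops, procurement, ethics, budget, logistics} — every topic.
No single member contains all 7 topics, so 2 is optimal.
Greedy (largest uncovered first) would take M1, M4, M3 — 3 members — but 2 suffice.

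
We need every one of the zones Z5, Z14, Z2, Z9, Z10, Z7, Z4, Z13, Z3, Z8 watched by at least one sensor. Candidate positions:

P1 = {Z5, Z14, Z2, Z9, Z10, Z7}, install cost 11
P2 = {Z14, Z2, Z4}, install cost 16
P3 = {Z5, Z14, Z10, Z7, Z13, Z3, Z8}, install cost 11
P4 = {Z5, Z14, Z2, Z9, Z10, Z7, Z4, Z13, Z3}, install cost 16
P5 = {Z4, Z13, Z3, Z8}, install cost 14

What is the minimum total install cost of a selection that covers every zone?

25

P1, P5 cover every zone at install cost 11 + 14 = 25.
Any cover uses at least 2 sensor positions; among all covering selections none totals below 25.
Greedy by coverage-per-install cost would pick P3, P4 for 27 — worse than the optimum 25.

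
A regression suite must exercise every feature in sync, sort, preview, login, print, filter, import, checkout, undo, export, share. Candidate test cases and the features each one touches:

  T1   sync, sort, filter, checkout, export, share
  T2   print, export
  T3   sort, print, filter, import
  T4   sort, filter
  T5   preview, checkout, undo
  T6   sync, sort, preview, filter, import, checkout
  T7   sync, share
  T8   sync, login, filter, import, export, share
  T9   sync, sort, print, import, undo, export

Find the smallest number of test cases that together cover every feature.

T3, T5, T8 together cover {sync, sort, preview, login, print, filter, import, checkout, undo, export, share} — every feature.
No 2 of the 9 test cases cover everything (all 36 pairs fall short), so 3 is minimum.

3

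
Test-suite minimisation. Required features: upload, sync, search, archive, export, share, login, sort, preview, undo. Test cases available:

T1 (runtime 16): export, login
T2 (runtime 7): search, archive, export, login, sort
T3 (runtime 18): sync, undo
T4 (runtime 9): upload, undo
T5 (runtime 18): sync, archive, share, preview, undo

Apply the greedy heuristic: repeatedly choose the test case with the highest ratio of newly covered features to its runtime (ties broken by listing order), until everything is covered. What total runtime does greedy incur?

Pick 1: T2 adds 5 new (search, archive, export, login, sort) at runtime 7 (ratio 5/7).
Pick 2: T4 adds 2 new (upload, undo) at runtime 9 (ratio 2/9).
Pick 3: T5 adds 3 new (sync, share, preview) at runtime 18 (ratio 3/18).
Greedy total runtime: 7 + 9 + 18 = 34.

34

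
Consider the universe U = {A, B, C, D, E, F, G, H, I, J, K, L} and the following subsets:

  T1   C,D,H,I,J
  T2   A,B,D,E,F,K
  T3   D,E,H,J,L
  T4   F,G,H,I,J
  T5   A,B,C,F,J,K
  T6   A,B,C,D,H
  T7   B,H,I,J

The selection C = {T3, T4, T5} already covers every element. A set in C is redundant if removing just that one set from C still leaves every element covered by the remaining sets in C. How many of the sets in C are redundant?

0

Drop T3: D, E, L uncovered — not redundant.
Drop T4: G, I uncovered — not redundant.
Drop T5: A, B, C, K uncovered — not redundant.
None of the sets in C is redundant.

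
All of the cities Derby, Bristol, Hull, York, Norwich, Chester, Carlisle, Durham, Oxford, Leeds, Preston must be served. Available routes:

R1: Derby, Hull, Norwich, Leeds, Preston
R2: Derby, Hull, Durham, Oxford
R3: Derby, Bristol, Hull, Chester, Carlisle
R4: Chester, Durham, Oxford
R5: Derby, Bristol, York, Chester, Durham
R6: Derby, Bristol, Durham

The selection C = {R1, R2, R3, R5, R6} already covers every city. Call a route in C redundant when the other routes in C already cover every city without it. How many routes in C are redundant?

1

Drop R1: Norwich, Leeds, Preston uncovered — not redundant.
Drop R2: Oxford uncovered — not redundant.
Drop R3: Carlisle uncovered — not redundant.
Drop R5: York uncovered — not redundant.
Drop R6: the rest still cover every city — redundant.
1 redundant: R6.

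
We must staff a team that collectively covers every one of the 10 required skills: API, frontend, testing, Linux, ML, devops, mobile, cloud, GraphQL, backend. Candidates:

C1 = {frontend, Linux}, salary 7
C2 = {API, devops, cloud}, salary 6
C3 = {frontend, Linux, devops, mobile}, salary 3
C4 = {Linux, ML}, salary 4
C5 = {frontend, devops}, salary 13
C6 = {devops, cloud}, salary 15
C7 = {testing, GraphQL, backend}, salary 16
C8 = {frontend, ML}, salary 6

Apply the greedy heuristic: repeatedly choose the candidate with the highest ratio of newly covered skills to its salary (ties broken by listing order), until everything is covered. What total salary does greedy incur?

29

Pick 1: C3 adds 4 new (frontend, Linux, devops, mobile) at salary 3 (ratio 4/3).
Pick 2: C2 adds 2 new (API, cloud) at salary 6 (ratio 2/6).
Pick 3: C4 adds 1 new (ML) at salary 4 (ratio 1/4).
Pick 4: C7 adds 3 new (testing, GraphQL, backend) at salary 16 (ratio 3/16).
Greedy total salary: 3 + 6 + 4 + 16 = 29.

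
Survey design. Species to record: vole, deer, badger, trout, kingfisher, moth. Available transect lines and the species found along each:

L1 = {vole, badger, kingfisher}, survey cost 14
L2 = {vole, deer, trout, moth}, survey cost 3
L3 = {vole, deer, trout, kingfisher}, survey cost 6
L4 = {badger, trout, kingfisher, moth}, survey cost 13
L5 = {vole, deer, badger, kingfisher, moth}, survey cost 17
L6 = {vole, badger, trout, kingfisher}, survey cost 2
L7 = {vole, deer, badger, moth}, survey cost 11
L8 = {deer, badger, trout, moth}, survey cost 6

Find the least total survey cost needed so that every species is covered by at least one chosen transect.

5

L2, L6 cover every species at survey cost 3 + 2 = 5.
Any cover uses at least 2 transects; among all covering selections none totals below 5.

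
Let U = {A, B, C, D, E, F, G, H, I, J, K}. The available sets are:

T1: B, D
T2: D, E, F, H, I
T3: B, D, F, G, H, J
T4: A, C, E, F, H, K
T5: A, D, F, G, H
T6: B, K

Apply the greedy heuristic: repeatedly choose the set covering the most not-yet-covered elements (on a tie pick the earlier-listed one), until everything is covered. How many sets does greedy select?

Pick 1: T3 covers 6 new elements (B, D, F, G, H, J).
Pick 2: T4 covers 4 new elements (A, C, E, K).
Pick 3: T2 covers 1 new elements (I).
Greedy uses 3 sets.

3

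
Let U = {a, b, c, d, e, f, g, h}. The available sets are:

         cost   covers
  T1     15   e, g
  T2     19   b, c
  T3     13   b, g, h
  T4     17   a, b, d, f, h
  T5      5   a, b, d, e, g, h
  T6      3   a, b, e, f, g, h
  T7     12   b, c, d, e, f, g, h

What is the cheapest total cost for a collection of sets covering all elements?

T6, T7 cover every element at cost 3 + 12 = 15.
Any cover uses at least 2 sets; among all covering selections none totals below 15.
Greedy by coverage-per-cost would pick T6, T5, T7 for 20 — worse than the optimum 15.

15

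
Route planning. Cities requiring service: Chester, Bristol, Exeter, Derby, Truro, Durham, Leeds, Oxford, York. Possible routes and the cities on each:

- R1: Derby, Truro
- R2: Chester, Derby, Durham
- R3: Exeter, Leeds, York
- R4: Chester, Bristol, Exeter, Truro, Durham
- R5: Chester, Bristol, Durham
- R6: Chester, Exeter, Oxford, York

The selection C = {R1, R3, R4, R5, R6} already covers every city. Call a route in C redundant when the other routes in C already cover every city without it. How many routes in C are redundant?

2

Drop R1: Derby uncovered — not redundant.
Drop R3: Leeds uncovered — not redundant.
Drop R4: the rest still cover every city — redundant.
Drop R5: the rest still cover every city — redundant.
Drop R6: Oxford uncovered — not redundant.
2 redundant: R4, R5.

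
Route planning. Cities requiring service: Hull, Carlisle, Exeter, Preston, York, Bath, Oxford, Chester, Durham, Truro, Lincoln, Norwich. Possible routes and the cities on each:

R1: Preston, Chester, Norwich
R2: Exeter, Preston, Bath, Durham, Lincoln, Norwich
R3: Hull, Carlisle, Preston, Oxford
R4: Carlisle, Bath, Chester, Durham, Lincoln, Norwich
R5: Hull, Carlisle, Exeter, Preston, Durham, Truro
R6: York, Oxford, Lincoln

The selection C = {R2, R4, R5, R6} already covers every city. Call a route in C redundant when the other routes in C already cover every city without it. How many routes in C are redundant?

1

Drop R2: the rest still cover every city — redundant.
Drop R4: Chester uncovered — not redundant.
Drop R5: Hull, Truro uncovered — not redundant.
Drop R6: York, Oxford uncovered — not redundant.
1 redundant: R2.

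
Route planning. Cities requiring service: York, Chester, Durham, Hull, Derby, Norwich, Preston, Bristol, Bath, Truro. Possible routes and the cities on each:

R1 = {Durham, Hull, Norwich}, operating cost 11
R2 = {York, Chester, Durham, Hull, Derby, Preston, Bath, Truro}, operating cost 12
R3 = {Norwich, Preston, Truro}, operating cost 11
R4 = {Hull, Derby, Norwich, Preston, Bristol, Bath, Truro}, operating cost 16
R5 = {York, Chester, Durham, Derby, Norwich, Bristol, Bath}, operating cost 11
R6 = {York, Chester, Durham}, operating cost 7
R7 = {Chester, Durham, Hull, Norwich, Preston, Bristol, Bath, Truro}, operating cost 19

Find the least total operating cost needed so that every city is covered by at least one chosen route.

R2, R5 cover every city at operating cost 12 + 11 = 23.
Any cover uses at least 2 routes; among all covering selections none totals below 23.

23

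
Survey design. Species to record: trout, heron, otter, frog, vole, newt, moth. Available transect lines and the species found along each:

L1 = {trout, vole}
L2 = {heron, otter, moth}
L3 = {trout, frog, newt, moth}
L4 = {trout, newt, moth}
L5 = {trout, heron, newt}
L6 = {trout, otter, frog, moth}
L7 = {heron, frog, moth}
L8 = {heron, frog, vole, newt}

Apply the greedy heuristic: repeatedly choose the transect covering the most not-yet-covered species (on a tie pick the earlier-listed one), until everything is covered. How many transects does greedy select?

3

Pick 1: L3 covers 4 new species (trout, frog, newt, moth).
Pick 2: L2 covers 2 new species (heron, otter).
Pick 3: L1 covers 1 new species (vole).
Greedy uses 3 transects. (The true minimum is 2.)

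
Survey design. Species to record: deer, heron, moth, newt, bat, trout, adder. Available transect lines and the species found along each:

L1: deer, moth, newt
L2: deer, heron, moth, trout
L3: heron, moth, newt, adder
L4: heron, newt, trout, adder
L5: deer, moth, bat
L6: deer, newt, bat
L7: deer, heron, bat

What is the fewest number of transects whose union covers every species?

L4, L5 together cover {deer, heron, moth, newt, bat, trout, adder} — every species.
No single transect contains all 7 species, so 2 is optimal.

2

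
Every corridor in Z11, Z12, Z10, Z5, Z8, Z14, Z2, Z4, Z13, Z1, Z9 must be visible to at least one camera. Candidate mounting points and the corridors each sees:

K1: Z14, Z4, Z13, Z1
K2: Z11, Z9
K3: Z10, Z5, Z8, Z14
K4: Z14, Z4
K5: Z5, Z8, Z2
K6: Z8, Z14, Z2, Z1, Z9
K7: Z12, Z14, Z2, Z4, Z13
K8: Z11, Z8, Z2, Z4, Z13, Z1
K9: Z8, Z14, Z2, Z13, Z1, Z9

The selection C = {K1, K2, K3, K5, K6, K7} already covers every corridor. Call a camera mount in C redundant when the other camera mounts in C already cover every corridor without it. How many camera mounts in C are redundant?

3

Drop K1: the rest still cover every corridor — redundant.
Drop K2: Z11 uncovered — not redundant.
Drop K3: Z10 uncovered — not redundant.
Drop K5: the rest still cover every corridor — redundant.
Drop K6: the rest still cover every corridor — redundant.
Drop K7: Z12 uncovered — not redundant.
3 redundant: K1, K5, K6.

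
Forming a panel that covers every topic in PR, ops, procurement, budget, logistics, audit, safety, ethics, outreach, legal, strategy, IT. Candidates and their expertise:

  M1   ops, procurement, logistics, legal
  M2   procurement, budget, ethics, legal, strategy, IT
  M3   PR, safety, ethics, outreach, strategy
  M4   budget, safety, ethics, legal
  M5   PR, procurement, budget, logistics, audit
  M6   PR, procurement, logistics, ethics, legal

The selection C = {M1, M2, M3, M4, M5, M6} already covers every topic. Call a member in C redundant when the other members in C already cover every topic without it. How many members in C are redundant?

Drop M1: ops uncovered — not redundant.
Drop M2: IT uncovered — not redundant.
Drop M3: outreach uncovered — not redundant.
Drop M4: the rest still cover every topic — redundant.
Drop M5: audit uncovered — not redundant.
Drop M6: the rest still cover every topic — redundant.
2 redundant: M4, M6.

2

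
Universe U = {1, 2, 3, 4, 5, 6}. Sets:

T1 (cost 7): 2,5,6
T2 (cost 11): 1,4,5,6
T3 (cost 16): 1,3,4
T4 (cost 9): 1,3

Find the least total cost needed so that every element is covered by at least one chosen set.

T1, T3 cover every element at cost 7 + 16 = 23.
Any cover uses at least 2 sets; among all covering selections none totals below 23.

23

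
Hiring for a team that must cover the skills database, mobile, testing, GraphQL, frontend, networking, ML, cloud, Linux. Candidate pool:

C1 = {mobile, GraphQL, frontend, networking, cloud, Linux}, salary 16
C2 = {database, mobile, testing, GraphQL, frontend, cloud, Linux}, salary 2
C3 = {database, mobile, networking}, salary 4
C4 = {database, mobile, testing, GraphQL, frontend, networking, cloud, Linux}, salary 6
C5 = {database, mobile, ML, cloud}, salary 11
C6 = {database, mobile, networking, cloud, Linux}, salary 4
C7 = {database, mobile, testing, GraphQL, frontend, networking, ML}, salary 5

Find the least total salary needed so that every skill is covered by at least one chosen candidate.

7

C2, C7 cover every skill at salary 2 + 5 = 7.
Any cover uses at least 2 candidates; among all covering selections none totals below 7.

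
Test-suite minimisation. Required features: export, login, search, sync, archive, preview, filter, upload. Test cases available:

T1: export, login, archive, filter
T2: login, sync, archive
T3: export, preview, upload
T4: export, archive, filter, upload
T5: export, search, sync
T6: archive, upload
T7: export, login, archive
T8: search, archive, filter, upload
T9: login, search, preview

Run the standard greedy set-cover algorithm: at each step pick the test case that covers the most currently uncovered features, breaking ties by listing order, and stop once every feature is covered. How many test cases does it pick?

3

Pick 1: T1 covers 4 new features (export, login, archive, filter).
Pick 2: T3 covers 2 new features (preview, upload).
Pick 3: T5 covers 2 new features (search, sync).
Greedy uses 3 test cases.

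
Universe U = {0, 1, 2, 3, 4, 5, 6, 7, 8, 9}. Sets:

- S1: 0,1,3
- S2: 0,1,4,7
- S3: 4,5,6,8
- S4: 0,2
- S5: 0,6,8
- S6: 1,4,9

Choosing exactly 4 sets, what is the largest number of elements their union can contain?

9

Choosing S1, S2, S3, S4 covers {0, 1, 2, 3, 4, 5, 6, 7, 8} — 9 elements.
No choice of 4 sets does better; here 9 is left uncovered.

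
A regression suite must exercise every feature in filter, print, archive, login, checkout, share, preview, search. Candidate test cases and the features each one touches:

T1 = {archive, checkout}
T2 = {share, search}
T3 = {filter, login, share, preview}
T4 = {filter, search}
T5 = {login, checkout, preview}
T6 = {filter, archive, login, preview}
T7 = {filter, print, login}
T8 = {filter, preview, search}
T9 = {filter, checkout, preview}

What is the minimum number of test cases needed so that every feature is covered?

4

T1, T2, T3, T7 together cover {filter, print, archive, login, checkout, share, preview, search} — every feature.
No 3 of the 9 test cases cover everything (all 84 triples fall short), so 4 is minimum.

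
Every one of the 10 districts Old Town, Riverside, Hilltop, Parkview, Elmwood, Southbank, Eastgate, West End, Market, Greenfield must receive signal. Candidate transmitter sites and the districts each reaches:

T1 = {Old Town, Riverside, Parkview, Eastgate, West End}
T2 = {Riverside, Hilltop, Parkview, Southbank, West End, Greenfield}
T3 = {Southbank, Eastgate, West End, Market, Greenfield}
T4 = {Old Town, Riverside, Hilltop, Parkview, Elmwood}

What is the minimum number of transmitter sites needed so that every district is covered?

2

T3, T4 together cover {Old Town, Riverside, Hilltop, Parkview, Elmwood, Southbank, Eastgate, West End, Market, Greenfield} — every district.
No single transmitter site contains all 10 districts, so 2 is optimal.
Greedy (largest uncovered first) would take T2, T1, T3, T4 — 4 transmitter sites — but 2 suffice.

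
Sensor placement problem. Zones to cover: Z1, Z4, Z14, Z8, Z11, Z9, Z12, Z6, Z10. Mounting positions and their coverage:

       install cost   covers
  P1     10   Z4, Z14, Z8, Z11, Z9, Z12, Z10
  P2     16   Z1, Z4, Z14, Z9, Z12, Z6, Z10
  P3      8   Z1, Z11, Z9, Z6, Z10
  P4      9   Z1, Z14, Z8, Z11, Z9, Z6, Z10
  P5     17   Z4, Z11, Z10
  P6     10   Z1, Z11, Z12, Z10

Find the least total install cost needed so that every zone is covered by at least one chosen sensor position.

18

P1, P3 cover every zone at install cost 10 + 8 = 18.
Any cover uses at least 2 sensor positions; among all covering selections none totals below 18.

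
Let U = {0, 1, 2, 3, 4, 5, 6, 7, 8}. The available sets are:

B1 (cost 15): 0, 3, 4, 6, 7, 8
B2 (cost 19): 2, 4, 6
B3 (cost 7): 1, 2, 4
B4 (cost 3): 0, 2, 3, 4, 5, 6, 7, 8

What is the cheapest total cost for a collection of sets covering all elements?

B3, B4 cover every element at cost 7 + 3 = 10.
Any cover uses at least 2 sets; among all covering selections none totals below 10.

10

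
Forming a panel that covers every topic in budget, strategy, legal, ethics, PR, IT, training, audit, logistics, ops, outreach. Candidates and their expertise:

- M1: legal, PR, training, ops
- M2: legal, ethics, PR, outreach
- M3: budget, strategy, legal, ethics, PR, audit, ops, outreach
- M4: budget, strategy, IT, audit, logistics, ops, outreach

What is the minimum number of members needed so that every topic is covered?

M1, M2, M4 together cover {budget, strategy, legal, ethics, PR, IT, training, audit, logistics, ops, outreach} — every topic.
No 2 of the 4 members cover everything (all 6 pairs fall short), so 3 is minimum.

3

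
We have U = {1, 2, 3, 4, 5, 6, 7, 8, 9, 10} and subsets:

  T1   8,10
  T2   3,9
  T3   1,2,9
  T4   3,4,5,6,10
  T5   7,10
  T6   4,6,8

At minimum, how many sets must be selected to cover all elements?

4

T1, T3, T4, T5 together cover {1, 2, 3, 4, 5, 6, 7, 8, 9, 10} — every element.
No 3 of the 6 sets cover everything (all 20 triples fall short), so 4 is minimum.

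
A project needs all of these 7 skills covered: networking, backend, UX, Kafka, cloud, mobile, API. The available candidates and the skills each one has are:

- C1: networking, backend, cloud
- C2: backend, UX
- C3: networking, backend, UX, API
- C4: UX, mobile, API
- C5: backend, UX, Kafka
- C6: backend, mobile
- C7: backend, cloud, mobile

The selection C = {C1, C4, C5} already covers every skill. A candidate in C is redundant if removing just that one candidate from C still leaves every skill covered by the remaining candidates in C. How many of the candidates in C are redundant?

0

Drop C1: networking, cloud uncovered — not redundant.
Drop C4: mobile, API uncovered — not redundant.
Drop C5: Kafka uncovered — not redundant.
None of the candidates in C is redundant.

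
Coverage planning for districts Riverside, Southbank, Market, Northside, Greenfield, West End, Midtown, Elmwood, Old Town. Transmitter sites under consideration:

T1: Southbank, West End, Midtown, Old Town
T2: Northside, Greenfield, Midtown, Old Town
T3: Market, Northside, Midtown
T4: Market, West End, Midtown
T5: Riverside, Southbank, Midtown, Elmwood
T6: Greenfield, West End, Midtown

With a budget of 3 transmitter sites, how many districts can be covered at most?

Choosing T2, T4, T5 covers {Riverside, Southbank, Market, Northside, Greenfield, West End, Midtown, Elmwood, Old Town} — 9 districts.
That is all 9 districts.

9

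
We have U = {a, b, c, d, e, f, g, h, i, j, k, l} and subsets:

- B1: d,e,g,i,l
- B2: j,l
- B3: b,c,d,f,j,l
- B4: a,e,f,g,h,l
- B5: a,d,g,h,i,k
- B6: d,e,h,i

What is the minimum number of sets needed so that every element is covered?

3

B1, B3, B5 together cover {a, b, c, d, e, f, g, h, i, j, k, l} — every element.
No 2 of the 6 sets cover everything (all 15 pairs fall short), so 3 is minimum.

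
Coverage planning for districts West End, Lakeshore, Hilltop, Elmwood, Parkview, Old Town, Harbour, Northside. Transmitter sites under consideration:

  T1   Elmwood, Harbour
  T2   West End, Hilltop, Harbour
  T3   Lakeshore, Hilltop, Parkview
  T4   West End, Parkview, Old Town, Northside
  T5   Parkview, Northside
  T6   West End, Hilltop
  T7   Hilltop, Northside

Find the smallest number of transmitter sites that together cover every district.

T1, T3, T4 together cover {West End, Lakeshore, Hilltop, Elmwood, Parkview, Old Town, Harbour, Northside} — every district.
No 2 of the 7 transmitter sites cover everything (all 21 pairs fall short), so 3 is minimum.

3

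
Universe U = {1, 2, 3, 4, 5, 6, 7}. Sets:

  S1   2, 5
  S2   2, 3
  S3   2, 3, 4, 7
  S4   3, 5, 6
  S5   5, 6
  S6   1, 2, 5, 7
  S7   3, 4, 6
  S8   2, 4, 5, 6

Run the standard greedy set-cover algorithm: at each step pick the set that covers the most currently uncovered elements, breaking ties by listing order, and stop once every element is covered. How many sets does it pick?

3

Pick 1: S3 covers 4 new elements (2, 3, 4, 7).
Pick 2: S4 covers 2 new elements (5, 6).
Pick 3: S6 covers 1 new elements (1).
Greedy uses 3 sets. (The true minimum is 2.)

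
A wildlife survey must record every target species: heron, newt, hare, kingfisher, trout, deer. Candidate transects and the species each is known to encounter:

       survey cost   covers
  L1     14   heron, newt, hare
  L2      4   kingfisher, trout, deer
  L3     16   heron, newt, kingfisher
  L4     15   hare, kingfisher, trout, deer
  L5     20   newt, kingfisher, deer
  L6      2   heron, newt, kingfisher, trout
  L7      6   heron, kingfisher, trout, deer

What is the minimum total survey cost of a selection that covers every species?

L4, L6 cover every species at survey cost 15 + 2 = 17.
Any cover uses at least 2 transects; among all covering selections none totals below 17.
Greedy by coverage-per-survey cost would pick L6, L2, L1 for 20 — worse than the optimum 17.

17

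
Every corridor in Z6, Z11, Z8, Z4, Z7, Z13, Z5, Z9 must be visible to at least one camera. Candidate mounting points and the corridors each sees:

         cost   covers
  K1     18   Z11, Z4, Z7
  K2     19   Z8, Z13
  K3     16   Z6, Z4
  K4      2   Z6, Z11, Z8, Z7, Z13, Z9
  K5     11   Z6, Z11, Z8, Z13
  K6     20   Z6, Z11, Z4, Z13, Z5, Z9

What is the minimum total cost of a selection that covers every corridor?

22

K4, K6 cover every corridor at cost 2 + 20 = 22.
Any cover uses at least 2 camera mounts; among all covering selections none totals below 22.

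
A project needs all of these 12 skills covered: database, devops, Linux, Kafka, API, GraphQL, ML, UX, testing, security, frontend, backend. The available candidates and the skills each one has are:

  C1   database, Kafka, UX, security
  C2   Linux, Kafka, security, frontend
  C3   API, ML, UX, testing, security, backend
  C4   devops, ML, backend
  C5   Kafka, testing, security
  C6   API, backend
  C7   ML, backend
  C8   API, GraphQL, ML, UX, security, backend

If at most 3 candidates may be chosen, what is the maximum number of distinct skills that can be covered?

10

Choosing C1, C2, C3 covers {database, Linux, Kafka, API, ML, UX, testing, security, frontend, backend} — 10 skills.
No choice of 3 candidates does better; here devops, GraphQL are left uncovered.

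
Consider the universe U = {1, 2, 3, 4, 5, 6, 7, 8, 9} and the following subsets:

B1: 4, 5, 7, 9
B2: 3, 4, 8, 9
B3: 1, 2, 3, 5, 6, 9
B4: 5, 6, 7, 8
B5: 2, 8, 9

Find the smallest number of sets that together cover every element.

3

B1, B2, B3 together cover {1, 2, 3, 4, 5, 6, 7, 8, 9} — every element.
No 2 of the 5 sets cover everything (all 10 pairs fall short), so 3 is minimum.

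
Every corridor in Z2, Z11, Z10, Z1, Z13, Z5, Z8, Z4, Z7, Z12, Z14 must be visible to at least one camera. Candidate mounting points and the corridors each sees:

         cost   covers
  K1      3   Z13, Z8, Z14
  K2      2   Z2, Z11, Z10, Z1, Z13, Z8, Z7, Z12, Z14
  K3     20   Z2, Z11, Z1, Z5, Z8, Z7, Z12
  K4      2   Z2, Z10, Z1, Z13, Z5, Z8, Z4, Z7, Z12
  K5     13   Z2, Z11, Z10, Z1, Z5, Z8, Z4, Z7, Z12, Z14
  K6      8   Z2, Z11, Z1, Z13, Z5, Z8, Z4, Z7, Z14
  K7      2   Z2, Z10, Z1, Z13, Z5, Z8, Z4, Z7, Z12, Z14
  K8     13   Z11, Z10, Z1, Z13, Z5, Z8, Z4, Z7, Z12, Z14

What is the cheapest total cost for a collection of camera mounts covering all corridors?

4

K2, K4 cover every corridor at cost 2 + 2 = 4.
Any cover uses at least 2 camera mounts; among all covering selections none totals below 4.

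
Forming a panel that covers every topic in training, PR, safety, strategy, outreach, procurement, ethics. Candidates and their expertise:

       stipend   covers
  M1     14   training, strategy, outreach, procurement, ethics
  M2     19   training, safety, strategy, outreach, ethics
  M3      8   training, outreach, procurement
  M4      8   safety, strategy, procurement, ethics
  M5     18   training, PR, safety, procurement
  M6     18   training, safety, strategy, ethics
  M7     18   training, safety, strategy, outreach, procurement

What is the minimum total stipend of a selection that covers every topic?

M1, M5 cover every topic at stipend 14 + 18 = 32.
Any cover uses at least 2 members; among all covering selections none totals below 32.

32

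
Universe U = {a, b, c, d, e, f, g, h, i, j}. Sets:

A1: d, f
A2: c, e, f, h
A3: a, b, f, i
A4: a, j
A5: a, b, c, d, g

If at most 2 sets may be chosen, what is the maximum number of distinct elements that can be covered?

Choosing A2, A5 covers {a, b, c, d, e, f, g, h} — 8 elements.
No choice of 2 sets does better; here i, j are left uncovered.

8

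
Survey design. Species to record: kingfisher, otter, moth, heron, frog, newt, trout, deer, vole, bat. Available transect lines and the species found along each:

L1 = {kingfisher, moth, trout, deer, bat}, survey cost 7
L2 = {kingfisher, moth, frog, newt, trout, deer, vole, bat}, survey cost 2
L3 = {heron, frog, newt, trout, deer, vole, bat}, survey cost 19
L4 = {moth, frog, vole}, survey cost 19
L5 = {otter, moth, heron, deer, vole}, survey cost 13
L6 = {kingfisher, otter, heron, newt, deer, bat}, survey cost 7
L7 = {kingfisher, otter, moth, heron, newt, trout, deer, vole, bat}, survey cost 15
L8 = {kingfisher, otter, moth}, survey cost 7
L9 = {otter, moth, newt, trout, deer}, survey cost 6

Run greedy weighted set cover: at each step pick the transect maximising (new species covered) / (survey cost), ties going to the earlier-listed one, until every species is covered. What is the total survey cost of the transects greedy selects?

Pick 1: L2 adds 8 new (kingfisher, moth, frog, newt, trout, deer, vole, bat) at survey cost 2 (ratio 8/2).
Pick 2: L6 adds 2 new (otter, heron) at survey cost 7 (ratio 2/7).
Greedy total survey cost: 2 + 7 = 9.

9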